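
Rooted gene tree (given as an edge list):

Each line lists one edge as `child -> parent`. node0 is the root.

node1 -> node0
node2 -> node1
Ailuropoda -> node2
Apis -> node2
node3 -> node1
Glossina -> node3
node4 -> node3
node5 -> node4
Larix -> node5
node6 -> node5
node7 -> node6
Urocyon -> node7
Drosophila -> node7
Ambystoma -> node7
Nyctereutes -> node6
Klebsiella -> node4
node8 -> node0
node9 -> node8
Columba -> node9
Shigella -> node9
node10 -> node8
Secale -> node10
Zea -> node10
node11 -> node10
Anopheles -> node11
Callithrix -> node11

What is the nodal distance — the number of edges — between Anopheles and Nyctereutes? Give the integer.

10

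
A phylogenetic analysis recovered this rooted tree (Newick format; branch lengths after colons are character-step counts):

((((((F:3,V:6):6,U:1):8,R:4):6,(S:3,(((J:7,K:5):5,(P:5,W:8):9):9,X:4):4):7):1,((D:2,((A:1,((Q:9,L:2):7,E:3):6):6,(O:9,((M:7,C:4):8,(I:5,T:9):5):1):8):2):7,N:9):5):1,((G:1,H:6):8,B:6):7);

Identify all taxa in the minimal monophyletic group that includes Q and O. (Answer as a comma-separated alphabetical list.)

A, C, E, I, L, M, O, Q, T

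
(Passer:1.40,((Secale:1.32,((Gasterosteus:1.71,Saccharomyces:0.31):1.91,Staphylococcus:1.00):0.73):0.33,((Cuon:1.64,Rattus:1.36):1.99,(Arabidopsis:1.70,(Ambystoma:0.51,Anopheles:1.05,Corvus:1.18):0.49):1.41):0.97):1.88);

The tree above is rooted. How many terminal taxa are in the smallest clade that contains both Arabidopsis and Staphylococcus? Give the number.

The MRCA of Arabidopsis and Staphylococcus is the node subtending ((Secale,((Gasterosteus,Saccharomyces),Staphylococcus)),((Cuon,Rattus),(Arabidopsis,(Ambystoma,Anopheles,Corvus)))).
That clade contains 10 terminal taxa: Ambystoma, Anopheles, Arabidopsis, Corvus, Cuon, Gasterosteus, Rattus, Saccharomyces, Secale, Staphylococcus.

10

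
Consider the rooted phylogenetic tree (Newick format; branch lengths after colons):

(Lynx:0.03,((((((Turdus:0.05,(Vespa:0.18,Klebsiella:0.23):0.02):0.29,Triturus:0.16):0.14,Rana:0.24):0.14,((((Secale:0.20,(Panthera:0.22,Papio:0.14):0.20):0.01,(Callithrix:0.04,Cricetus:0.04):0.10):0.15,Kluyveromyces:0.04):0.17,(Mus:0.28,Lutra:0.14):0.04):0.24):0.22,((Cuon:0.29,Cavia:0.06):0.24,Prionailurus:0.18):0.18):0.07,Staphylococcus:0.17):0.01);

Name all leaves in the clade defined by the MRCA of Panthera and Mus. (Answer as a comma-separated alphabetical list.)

Tracing Panthera: it sits inside (Panthera,Papio).
Tracing Mus: it sits inside (Mus,Lutra).
The smallest clade enclosing both is ((((Secale,(Panthera,Papio)),(Callithrix,Cricetus)),Kluyveromyces),(Mus,Lutra)); the answer is its 8 terminal taxa in alphabetical order.

Callithrix, Cricetus, Kluyveromyces, Lutra, Mus, Panthera, Papio, Secale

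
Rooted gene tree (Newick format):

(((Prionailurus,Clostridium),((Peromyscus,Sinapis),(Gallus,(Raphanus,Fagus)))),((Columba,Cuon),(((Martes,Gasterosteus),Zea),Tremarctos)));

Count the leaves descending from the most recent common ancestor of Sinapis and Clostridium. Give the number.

The MRCA of Sinapis and Clostridium is the node subtending ((Prionailurus,Clostridium),((Peromyscus,Sinapis),(Gallus,(Raphanus,Fagus)))).
That clade contains 7 terminal taxa: Clostridium, Fagus, Gallus, Peromyscus, Prionailurus, Raphanus, Sinapis.

7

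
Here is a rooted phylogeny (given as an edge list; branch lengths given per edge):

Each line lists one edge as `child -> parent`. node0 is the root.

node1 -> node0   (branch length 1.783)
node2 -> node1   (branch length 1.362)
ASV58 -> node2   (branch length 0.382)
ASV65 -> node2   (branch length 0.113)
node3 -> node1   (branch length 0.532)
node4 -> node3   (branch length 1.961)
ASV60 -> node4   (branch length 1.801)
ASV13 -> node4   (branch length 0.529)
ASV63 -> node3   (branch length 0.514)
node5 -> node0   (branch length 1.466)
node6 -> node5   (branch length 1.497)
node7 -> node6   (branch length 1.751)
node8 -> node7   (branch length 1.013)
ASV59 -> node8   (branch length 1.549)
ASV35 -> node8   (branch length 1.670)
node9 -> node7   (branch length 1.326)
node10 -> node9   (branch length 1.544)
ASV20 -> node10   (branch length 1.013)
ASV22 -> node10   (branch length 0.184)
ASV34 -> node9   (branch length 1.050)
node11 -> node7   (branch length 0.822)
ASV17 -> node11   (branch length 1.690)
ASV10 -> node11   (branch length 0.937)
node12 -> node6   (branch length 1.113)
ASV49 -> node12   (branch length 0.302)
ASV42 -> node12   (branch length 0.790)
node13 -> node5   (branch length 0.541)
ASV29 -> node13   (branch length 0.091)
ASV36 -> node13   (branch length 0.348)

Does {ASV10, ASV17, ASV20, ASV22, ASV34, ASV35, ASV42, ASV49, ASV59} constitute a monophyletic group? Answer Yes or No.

The most recent common ancestor of these taxa subtends (((ASV59,ASV35),((ASV20,ASV22),ASV34),(ASV17,ASV10)),(ASV49,ASV42)).
That clade has exactly 9 tips — every listed taxon and nothing else — so the group is monophyletic.

Yes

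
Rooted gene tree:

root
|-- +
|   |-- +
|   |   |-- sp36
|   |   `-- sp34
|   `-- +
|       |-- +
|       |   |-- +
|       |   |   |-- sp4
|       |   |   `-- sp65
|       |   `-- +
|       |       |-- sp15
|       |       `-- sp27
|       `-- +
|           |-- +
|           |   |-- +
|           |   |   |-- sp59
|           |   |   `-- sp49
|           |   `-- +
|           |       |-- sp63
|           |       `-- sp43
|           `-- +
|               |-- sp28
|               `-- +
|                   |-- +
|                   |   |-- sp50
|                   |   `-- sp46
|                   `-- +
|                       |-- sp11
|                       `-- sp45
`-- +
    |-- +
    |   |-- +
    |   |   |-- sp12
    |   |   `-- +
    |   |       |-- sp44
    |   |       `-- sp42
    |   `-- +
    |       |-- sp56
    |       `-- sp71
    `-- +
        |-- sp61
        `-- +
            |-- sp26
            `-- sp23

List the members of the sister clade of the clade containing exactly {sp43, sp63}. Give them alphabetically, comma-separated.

sp49, sp59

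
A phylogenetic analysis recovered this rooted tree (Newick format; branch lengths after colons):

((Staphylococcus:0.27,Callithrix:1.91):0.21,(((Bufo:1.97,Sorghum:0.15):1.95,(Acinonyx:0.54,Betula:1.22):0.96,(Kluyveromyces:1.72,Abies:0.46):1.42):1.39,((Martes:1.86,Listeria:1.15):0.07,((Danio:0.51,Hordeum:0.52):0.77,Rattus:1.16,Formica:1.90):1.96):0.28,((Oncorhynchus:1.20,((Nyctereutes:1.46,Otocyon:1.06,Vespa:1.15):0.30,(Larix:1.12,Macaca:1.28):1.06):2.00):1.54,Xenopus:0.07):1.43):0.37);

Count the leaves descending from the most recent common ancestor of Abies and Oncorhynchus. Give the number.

The MRCA of Abies and Oncorhynchus is the node subtending (((Bufo,Sorghum),(Acinonyx,Betula),(Kluyveromyces,Abies)),((Martes,Listeria),((Danio,Hordeum),Rattus,Formica)),((Oncorhynchus,((Nyctereutes,Otocyon,Vespa),(Larix,Macaca))),Xenopus)).
That clade contains 19 terminal taxa: Abies, Acinonyx, Betula, Bufo, Danio, Formica, Hordeum, Kluyveromyces, Larix, Listeria, Macaca, Martes, Nyctereutes, Oncorhynchus, Otocyon, Rattus, Sorghum, Vespa, Xenopus.

19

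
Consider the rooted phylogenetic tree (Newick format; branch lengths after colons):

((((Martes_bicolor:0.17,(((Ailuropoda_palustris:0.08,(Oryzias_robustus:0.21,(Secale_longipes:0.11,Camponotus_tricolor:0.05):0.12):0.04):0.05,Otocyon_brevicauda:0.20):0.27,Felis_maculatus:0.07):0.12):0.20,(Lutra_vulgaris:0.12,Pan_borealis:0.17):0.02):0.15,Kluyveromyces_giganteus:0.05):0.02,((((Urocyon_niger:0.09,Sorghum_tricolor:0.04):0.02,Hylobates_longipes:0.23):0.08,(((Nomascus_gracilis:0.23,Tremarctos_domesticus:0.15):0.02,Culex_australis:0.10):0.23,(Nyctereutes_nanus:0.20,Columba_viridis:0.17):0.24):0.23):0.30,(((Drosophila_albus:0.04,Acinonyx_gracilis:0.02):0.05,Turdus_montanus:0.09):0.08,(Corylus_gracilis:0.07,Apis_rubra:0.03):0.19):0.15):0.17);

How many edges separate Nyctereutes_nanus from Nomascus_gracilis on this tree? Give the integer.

5

The MRCA of Nyctereutes_nanus and Nomascus_gracilis is the node subtending (((Nomascus_gracilis,Tremarctos_domesticus),Culex_australis),(Nyctereutes_nanus,Columba_viridis)).
From Nyctereutes_nanus up to that node: 2 branches. From Nomascus_gracilis up to the same node: 3 branches. Total: 2 + 3 = 5.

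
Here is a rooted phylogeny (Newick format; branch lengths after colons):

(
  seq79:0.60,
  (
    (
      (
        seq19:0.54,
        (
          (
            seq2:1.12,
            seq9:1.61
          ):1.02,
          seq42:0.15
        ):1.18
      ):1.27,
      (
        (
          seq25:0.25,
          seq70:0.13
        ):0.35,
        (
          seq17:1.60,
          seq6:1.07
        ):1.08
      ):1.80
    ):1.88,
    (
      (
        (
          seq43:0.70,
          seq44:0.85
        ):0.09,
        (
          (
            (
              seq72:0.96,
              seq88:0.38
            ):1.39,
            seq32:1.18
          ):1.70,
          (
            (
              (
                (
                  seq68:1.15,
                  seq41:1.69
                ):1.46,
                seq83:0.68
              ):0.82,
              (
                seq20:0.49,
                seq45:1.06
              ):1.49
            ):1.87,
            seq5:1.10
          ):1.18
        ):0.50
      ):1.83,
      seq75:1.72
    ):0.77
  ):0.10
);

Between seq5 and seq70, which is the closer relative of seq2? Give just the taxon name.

The MRCA of seq2 and seq70 subtends ((seq19,((seq2,seq9),seq42)),((seq25,seq70),(seq17,seq6))) (8 taxa).
The MRCA of seq2 and seq5 subtends (((seq19,((seq2,seq9),seq42)),((seq25,seq70),(seq17,seq6))),(((seq43,seq44),(((seq72,seq88),seq32),((((seq68,seq41),seq83),(seq20,seq45)),seq5))),seq75)) (20 taxa).
The first is nested inside the second, so seq2 shares a more recent common ancestor with seq70.

seq70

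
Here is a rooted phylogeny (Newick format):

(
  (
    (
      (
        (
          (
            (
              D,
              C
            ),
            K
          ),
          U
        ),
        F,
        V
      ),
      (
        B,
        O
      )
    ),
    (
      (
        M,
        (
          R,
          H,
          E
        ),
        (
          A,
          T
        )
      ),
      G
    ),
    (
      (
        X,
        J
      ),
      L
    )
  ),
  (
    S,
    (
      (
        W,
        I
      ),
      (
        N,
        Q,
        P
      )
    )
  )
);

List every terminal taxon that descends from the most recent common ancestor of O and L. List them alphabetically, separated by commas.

A, B, C, D, E, F, G, H, J, K, L, M, O, R, T, U, V, X

Tracing O: it sits inside (B,O).
Tracing L: it sits inside ((X,J),L).
The smallest clade enclosing both is ((((((D,C),K),U),F,V),(B,O)),((M,(R,H,E),(A,T)),G),((X,J),L)); the answer is its 18 terminal taxa in alphabetical order.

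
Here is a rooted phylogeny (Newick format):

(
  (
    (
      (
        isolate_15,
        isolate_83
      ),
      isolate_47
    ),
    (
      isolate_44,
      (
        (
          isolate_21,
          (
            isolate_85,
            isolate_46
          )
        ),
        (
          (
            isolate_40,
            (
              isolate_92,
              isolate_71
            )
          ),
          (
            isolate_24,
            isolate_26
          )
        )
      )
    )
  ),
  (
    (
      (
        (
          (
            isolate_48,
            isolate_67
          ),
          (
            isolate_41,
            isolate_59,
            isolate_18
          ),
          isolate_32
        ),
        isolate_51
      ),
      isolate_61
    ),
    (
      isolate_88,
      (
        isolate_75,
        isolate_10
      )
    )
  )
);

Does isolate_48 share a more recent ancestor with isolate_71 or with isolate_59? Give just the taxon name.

isolate_59

The MRCA of isolate_48 and isolate_59 subtends ((isolate_48,isolate_67),(isolate_41,isolate_59,isolate_18),isolate_32) (6 taxa).
The MRCA of isolate_48 and isolate_71 is the root, subtending the entire tree (23 taxa).
The first is nested inside the second, so isolate_48 shares a more recent common ancestor with isolate_59.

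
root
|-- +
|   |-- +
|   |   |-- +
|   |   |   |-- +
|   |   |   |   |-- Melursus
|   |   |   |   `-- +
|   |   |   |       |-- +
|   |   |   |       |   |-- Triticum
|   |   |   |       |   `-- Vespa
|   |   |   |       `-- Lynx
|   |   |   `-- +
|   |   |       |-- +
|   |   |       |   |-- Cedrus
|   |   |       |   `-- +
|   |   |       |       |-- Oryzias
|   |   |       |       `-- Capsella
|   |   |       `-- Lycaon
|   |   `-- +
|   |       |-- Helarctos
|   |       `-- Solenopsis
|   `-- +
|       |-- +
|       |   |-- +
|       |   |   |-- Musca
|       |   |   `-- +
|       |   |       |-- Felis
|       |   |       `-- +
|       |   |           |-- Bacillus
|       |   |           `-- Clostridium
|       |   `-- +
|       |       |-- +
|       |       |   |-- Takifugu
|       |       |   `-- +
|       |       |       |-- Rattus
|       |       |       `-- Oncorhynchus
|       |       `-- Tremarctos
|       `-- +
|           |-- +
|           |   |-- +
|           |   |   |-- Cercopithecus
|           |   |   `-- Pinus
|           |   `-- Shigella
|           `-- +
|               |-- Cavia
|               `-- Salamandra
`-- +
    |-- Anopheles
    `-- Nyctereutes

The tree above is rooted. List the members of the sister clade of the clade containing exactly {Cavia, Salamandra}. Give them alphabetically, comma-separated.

Cercopithecus, Pinus, Shigella

The clade containing exactly {Cavia, Salamandra} attaches to the tree at the node subtending (((Cercopithecus,Pinus),Shigella),(Cavia,Salamandra)).
The other lineage descending from that same node — the sister group — is ((Cercopithecus,Pinus),Shigella); its 3 tips in alphabetical order are the answer.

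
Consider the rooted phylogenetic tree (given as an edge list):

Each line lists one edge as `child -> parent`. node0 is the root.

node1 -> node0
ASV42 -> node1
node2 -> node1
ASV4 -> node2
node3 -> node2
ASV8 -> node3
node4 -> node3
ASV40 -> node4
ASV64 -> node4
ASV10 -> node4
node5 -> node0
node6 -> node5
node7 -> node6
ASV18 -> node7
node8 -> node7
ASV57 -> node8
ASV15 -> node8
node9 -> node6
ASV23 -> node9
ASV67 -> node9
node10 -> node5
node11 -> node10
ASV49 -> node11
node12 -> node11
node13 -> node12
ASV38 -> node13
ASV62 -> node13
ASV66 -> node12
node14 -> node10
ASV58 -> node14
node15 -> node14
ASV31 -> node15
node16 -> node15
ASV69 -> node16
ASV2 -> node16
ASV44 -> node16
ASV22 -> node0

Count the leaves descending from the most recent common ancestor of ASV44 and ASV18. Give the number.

The MRCA of ASV44 and ASV18 is the node subtending (((ASV18,(ASV57,ASV15)),(ASV23,ASV67)),((ASV49,((ASV38,ASV62),ASV66)),(ASV58,(ASV31,(ASV69,ASV2,ASV44))))).
That clade contains 14 terminal taxa: ASV15, ASV18, ASV2, ASV23, ASV31, ASV38, ASV44, ASV49, ASV57, ASV58, ASV62, ASV66, ASV67, ASV69.

14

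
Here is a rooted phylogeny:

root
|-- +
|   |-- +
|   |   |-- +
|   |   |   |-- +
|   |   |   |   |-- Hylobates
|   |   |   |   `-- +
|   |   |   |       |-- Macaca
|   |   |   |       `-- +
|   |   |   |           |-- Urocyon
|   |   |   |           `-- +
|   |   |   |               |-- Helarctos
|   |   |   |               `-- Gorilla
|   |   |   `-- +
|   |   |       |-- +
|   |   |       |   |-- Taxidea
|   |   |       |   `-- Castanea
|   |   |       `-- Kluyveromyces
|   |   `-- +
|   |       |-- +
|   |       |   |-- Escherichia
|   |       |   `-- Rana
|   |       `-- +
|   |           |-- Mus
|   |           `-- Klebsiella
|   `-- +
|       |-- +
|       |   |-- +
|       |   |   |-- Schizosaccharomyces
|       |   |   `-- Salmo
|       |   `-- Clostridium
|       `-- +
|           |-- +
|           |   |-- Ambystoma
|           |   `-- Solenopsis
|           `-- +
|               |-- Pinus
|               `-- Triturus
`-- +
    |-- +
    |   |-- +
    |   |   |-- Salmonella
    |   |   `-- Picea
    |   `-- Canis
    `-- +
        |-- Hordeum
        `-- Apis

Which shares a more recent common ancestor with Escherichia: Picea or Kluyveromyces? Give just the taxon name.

Kluyveromyces

The MRCA of Escherichia and Kluyveromyces subtends (((Hylobates,(Macaca,(Urocyon,(Helarctos,Gorilla)))),((Taxidea,Castanea),Kluyveromyces)),((Escherichia,Rana),(Mus,Klebsiella))) (12 taxa).
The MRCA of Escherichia and Picea is the root, subtending the entire tree (24 taxa).
The first is nested inside the second, so Escherichia shares a more recent common ancestor with Kluyveromyces.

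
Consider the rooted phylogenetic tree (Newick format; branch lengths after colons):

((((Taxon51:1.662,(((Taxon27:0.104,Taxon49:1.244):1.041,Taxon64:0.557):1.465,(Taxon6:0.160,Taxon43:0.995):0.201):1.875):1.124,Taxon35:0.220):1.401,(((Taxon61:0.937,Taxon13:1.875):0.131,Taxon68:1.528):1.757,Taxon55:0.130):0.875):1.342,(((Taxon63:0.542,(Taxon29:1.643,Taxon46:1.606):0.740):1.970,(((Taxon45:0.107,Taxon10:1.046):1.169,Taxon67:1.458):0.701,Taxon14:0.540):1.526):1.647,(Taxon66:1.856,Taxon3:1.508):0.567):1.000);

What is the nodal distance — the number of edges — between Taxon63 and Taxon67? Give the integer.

5

The MRCA of Taxon63 and Taxon67 is the node subtending ((Taxon63,(Taxon29,Taxon46)),(((Taxon45,Taxon10),Taxon67),Taxon14)).
From Taxon63 up to that node: 2 branches. From Taxon67 up to the same node: 3 branches. Total: 2 + 3 = 5.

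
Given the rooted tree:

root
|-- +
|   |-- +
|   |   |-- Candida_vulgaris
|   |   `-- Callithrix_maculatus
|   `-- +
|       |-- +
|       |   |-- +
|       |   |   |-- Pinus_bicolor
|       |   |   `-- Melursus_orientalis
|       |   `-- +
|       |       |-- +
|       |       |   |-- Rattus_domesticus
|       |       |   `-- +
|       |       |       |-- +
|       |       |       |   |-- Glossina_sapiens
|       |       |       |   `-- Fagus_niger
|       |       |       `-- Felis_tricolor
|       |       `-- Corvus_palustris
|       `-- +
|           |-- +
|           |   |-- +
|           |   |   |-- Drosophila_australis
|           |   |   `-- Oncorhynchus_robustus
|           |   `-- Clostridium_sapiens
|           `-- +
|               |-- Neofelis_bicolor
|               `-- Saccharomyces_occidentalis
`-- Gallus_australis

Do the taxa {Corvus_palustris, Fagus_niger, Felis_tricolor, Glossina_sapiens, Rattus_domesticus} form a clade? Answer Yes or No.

Yes

The most recent common ancestor of these taxa subtends ((Rattus_domesticus,((Glossina_sapiens,Fagus_niger),Felis_tricolor)),Corvus_palustris).
That clade has exactly 5 tips — every listed taxon and nothing else — so the group is monophyletic.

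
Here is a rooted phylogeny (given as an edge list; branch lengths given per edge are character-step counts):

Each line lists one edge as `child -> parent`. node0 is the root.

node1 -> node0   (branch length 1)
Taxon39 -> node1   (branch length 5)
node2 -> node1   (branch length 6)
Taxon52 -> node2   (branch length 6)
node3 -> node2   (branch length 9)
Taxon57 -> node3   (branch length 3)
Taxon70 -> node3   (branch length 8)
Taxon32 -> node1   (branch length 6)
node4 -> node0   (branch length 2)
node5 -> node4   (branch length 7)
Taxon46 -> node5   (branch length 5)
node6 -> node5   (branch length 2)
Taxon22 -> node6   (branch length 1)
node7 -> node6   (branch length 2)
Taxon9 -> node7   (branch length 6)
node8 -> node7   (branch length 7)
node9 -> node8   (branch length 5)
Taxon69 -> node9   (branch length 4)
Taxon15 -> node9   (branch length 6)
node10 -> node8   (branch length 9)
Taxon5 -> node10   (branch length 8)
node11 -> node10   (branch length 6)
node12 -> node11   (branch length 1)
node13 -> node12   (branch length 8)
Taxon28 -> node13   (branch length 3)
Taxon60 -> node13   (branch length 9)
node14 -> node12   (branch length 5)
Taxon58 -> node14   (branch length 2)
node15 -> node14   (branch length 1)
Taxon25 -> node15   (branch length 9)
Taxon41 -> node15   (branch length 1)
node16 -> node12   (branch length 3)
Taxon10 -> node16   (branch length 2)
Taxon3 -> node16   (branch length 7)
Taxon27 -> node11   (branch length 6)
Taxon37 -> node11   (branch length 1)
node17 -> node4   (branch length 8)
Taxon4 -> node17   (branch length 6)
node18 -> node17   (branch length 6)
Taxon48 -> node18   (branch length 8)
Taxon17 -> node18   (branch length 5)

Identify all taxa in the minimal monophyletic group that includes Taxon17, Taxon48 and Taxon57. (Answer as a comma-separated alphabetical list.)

Tracing Taxon17: it sits inside (Taxon48,Taxon17).
Tracing Taxon48: it sits inside (Taxon48,Taxon17).
Tracing Taxon57: it sits inside (Taxon57,Taxon70).
The smallest clade enclosing all 3 is the whole tree (their MRCA is the root), so the answer is all 23 tips in alphabetical order.

Taxon10, Taxon15, Taxon17, Taxon22, Taxon25, Taxon27, Taxon28, Taxon3, Taxon32, Taxon37, Taxon39, Taxon4, Taxon41, Taxon46, Taxon48, Taxon5, Taxon52, Taxon57, Taxon58, Taxon60, Taxon69, Taxon70, Taxon9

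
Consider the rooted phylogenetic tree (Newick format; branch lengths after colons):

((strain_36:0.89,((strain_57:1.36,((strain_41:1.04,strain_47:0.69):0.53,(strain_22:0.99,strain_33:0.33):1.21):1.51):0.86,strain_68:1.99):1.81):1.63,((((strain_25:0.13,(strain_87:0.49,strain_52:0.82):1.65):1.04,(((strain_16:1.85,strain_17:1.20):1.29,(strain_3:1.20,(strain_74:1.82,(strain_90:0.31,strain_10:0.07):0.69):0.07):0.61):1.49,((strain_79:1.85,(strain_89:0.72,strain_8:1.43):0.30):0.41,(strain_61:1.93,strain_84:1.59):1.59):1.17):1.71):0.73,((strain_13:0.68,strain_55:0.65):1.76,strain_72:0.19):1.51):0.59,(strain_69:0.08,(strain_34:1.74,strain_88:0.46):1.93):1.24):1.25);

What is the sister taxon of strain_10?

strain_90

strain_10 attaches to the tree at the node subtending (strain_90,strain_10).
The other lineage descending from that same node — the sister group — is the single tip strain_90.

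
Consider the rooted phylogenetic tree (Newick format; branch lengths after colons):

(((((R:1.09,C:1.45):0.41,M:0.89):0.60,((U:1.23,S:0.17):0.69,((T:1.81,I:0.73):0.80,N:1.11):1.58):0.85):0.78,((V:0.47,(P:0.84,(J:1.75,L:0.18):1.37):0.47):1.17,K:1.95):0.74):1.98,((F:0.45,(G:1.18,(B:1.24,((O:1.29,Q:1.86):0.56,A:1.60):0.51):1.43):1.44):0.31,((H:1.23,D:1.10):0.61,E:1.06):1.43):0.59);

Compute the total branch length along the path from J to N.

The path runs J → … → MRCA → … → N; the MRCA is the node subtending ((((R,C),M),((U,S),((T,I),N))),((V,(P,(J,L))),K)).
Branch lengths along that path: 1.75 + 1.37 + 0.47 + 1.17 + 0.74 + 0.78 + 0.85 + 1.58 + 1.11 = 9.82.

9.82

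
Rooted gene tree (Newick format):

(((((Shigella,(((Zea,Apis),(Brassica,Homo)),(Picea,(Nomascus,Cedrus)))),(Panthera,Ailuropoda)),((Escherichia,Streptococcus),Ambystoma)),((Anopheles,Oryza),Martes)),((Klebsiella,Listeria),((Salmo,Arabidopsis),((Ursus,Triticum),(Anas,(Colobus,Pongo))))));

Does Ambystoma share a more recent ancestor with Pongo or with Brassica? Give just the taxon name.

Brassica

The MRCA of Ambystoma and Brassica subtends (((Shigella,(((Zea,Apis),(Brassica,Homo)),(Picea,(Nomascus,Cedrus)))),(Panthera,Ailuropoda)),((Escherichia,Streptococcus),Ambystoma)) (13 taxa).
The MRCA of Ambystoma and Pongo is the root, subtending the entire tree (25 taxa).
The first is nested inside the second, so Ambystoma shares a more recent common ancestor with Brassica.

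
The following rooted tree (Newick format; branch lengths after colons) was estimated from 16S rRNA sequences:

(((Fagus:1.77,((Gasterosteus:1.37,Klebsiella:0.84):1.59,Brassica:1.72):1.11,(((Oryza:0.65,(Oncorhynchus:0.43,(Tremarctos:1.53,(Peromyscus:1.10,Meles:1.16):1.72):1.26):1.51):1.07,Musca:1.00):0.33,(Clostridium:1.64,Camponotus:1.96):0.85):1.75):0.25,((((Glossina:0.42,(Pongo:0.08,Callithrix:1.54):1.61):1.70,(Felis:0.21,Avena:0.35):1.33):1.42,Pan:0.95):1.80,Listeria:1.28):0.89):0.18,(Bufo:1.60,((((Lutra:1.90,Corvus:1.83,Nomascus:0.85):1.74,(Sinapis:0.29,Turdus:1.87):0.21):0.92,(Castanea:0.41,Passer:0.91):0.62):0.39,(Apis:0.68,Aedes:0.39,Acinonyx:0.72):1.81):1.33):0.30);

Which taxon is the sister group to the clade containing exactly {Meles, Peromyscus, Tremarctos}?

Oncorhynchus

The clade containing exactly {Meles, Peromyscus, Tremarctos} attaches to the tree at the node subtending (Oncorhynchus,(Tremarctos,(Peromyscus,Meles))).
The other lineage descending from that same node — the sister group — is the single tip Oncorhynchus.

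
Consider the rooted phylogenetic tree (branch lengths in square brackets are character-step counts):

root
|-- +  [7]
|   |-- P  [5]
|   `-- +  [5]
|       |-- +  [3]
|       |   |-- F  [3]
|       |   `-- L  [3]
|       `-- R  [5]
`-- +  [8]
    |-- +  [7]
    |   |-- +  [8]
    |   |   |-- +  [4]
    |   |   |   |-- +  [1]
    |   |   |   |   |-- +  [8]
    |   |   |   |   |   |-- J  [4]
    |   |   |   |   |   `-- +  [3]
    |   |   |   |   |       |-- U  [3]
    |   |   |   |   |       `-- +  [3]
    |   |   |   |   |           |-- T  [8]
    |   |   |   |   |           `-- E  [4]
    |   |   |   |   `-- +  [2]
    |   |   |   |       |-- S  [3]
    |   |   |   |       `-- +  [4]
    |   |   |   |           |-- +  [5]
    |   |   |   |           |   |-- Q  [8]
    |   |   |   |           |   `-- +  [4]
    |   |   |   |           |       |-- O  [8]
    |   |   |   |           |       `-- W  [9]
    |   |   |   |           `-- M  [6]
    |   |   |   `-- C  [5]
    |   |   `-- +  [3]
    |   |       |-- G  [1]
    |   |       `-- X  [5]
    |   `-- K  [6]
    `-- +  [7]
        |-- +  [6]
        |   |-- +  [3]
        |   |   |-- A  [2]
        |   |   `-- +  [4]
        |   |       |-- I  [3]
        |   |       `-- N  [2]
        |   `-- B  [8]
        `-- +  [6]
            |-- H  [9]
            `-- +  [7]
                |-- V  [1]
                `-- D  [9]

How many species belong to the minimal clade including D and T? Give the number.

20

The MRCA of D and T is the node subtending ((((((J,(U,(T,E))),(S,((Q,(O,W)),M))),C),(G,X)),K),(((A,(I,N)),B),(H,(V,D)))).
That clade contains 20 terminal taxa: A, B, C, D, E, G, H, I, J, K, M, N, O, Q, S, T, U, V, W, X.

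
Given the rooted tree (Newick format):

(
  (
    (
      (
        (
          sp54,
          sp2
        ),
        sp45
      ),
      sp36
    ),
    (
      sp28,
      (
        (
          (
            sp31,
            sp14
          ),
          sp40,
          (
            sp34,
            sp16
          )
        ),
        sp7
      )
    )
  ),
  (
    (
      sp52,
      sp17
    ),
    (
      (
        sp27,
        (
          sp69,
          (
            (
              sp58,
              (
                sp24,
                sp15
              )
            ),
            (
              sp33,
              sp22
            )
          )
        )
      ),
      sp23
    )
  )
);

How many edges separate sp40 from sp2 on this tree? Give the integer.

The MRCA of sp40 and sp2 is the node subtending ((((sp54,sp2),sp45),sp36),(sp28,(((sp31,sp14),sp40,(sp34,sp16)),sp7))).
From sp40 up to that node: 4 branches. From sp2 up to the same node: 4 branches. Total: 4 + 4 = 8.

8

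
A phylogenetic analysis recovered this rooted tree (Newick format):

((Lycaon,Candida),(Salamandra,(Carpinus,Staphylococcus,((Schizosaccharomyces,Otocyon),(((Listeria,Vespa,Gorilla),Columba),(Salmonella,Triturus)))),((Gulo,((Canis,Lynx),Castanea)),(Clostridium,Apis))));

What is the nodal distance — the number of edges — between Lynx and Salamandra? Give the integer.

6

The MRCA of Lynx and Salamandra is the node subtending (Salamandra,(Carpinus,Staphylococcus,((Schizosaccharomyces,Otocyon),(((Listeria,Vespa,Gorilla),Columba),(Salmonella,Triturus)))),((Gulo,((Canis,Lynx),Castanea)),(Clostridium,Apis))).
From Lynx up to that node: 5 branches. From Salamandra up to the same node: 1 branch. Total: 5 + 1 = 6.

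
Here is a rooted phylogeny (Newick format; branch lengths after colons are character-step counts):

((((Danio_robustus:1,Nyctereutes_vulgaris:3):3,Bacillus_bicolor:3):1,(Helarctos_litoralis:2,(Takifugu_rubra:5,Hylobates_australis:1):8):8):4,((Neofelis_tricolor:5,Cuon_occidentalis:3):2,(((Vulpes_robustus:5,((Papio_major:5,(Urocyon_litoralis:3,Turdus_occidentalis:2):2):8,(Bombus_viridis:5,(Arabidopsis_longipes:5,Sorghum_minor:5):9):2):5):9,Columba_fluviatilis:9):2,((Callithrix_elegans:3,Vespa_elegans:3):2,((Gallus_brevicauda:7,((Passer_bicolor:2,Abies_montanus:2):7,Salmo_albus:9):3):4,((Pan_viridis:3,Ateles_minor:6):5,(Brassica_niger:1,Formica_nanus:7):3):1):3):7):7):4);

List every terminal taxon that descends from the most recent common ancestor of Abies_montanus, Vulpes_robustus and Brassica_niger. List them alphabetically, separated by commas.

Tracing Abies_montanus: it sits inside (Passer_bicolor,Abies_montanus).
Tracing Vulpes_robustus: it sits inside (Vulpes_robustus,((Papio_major,(Urocyon_litoralis,Turdus_occidentalis)),(Bombus_viridis,(Arabidopsis_longipes,Sorghum_minor)))).
Tracing Brassica_niger: it sits inside (Brassica_niger,Formica_nanus).
The smallest clade enclosing all 3 is (((Vulpes_robustus,((Papio_major,(Urocyon_litoralis,Turdus_occidentalis)),(Bombus_viridis,(Arabidopsis_longipes,Sorghum_minor)))),Columba_fluviatilis),((Callithrix_elegans,Vespa_elegans),((Gallus_brevicauda,((Passer_bicolor,Abies_montanus),Salmo_albus)),((Pan_viridis,Ateles_minor),(Brassica_niger,Formica_nanus))))); the answer is its 18 terminal taxa in alphabetical order.

Abies_montanus, Arabidopsis_longipes, Ateles_minor, Bombus_viridis, Brassica_niger, Callithrix_elegans, Columba_fluviatilis, Formica_nanus, Gallus_brevicauda, Pan_viridis, Papio_major, Passer_bicolor, Salmo_albus, Sorghum_minor, Turdus_occidentalis, Urocyon_litoralis, Vespa_elegans, Vulpes_robustus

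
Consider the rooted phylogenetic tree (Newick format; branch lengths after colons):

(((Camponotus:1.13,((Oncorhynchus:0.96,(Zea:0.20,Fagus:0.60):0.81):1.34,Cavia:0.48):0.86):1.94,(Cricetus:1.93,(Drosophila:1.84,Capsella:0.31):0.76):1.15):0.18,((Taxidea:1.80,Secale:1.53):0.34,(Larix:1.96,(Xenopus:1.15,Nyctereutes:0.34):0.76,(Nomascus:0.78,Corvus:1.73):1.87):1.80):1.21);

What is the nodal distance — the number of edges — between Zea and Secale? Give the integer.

9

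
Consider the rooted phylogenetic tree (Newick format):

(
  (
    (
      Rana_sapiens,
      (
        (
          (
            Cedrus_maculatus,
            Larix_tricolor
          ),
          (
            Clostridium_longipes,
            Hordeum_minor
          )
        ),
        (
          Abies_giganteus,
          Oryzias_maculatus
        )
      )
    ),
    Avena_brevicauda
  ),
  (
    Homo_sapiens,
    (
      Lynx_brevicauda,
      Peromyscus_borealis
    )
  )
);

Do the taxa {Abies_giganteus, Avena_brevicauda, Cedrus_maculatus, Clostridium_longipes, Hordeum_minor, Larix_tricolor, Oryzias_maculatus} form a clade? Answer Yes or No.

No

The MRCA of the listed taxa subtends ((Rana_sapiens,(((Cedrus_maculatus,Larix_tricolor),(Clostridium_longipes,Hordeum_minor)),(Abies_giganteus,Oryzias_maculatus))),Avena_brevicauda).
That clade also contains Rana_sapiens, which is not in the proposed group, so the group is not monophyletic.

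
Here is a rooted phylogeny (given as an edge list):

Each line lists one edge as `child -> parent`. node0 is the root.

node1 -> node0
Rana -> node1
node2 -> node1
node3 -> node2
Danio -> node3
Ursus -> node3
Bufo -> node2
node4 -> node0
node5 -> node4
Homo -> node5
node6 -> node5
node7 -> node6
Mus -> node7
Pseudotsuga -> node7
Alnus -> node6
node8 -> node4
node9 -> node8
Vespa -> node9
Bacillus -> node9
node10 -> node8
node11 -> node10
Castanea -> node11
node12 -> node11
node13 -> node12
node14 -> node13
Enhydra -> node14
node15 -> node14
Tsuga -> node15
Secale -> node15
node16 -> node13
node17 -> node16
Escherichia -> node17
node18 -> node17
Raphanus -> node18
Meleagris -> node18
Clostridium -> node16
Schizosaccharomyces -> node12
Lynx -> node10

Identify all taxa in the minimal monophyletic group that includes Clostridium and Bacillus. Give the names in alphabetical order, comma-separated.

Bacillus, Castanea, Clostridium, Enhydra, Escherichia, Lynx, Meleagris, Raphanus, Schizosaccharomyces, Secale, Tsuga, Vespa

Tracing Clostridium: it sits inside ((Escherichia,(Raphanus,Meleagris)),Clostridium).
Tracing Bacillus: it sits inside (Vespa,Bacillus).
The smallest clade enclosing both is ((Vespa,Bacillus),((Castanea,(((Enhydra,(Tsuga,Secale)),((Escherichia,(Raphanus,Meleagris)),Clostridium)),Schizosaccharomyces)),Lynx)); the answer is its 12 terminal taxa in alphabetical order.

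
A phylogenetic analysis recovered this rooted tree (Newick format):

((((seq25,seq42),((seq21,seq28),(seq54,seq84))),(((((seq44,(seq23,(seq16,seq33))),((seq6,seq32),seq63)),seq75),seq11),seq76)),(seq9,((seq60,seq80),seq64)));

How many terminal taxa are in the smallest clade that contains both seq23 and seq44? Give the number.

The MRCA of seq23 and seq44 is the node subtending (seq44,(seq23,(seq16,seq33))).
That clade contains 4 terminal taxa: seq16, seq23, seq33, seq44.

4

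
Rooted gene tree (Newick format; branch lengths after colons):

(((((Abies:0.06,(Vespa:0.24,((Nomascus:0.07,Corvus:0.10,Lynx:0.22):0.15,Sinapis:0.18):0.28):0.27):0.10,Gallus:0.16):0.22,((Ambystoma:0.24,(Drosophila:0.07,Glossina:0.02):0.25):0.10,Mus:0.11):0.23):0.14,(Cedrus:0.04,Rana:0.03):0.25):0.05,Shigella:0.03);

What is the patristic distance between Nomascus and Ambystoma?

1.66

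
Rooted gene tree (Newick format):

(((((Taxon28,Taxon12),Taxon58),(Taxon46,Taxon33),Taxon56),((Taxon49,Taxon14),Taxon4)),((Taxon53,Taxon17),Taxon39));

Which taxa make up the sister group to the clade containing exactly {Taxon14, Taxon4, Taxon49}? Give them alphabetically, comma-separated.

The clade containing exactly {Taxon14, Taxon4, Taxon49} attaches to the tree at the node subtending ((((Taxon28,Taxon12),Taxon58),(Taxon46,Taxon33),Taxon56),((Taxon49,Taxon14),Taxon4)).
The other lineage descending from that same node — the sister group — is (((Taxon28,Taxon12),Taxon58),(Taxon46,Taxon33),Taxon56); its 6 tips in alphabetical order are the answer.

Taxon12, Taxon28, Taxon33, Taxon46, Taxon56, Taxon58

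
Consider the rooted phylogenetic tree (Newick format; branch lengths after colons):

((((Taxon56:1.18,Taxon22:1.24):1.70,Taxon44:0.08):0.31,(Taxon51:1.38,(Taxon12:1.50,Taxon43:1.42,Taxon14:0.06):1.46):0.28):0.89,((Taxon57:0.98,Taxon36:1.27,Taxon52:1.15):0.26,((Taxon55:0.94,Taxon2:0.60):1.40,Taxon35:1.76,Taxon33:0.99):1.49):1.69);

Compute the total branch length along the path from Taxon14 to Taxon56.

4.99

The path runs Taxon14 → … → MRCA → … → Taxon56; the MRCA is the node subtending (((Taxon56,Taxon22),Taxon44),(Taxon51,(Taxon12,Taxon43,Taxon14))).
Branch lengths along that path: 0.06 + 1.46 + 0.28 + 0.31 + 1.70 + 1.18 = 4.99.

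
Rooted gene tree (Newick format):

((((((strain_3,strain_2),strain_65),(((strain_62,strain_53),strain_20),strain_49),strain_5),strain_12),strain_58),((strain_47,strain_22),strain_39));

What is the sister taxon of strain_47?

strain_47 attaches to the tree at the node subtending (strain_47,strain_22).
The other lineage descending from that same node — the sister group — is the single tip strain_22.

strain_22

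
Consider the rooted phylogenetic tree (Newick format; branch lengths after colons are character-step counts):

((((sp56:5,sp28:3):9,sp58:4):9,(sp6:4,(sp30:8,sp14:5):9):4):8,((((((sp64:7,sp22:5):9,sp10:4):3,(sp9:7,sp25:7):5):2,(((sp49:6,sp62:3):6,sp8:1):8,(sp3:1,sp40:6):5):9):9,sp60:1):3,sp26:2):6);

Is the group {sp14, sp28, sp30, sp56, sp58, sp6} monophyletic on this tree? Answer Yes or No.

Yes

The most recent common ancestor of these taxa subtends (((sp56,sp28),sp58),(sp6,(sp30,sp14))).
That clade has exactly 6 tips — every listed taxon and nothing else — so the group is monophyletic.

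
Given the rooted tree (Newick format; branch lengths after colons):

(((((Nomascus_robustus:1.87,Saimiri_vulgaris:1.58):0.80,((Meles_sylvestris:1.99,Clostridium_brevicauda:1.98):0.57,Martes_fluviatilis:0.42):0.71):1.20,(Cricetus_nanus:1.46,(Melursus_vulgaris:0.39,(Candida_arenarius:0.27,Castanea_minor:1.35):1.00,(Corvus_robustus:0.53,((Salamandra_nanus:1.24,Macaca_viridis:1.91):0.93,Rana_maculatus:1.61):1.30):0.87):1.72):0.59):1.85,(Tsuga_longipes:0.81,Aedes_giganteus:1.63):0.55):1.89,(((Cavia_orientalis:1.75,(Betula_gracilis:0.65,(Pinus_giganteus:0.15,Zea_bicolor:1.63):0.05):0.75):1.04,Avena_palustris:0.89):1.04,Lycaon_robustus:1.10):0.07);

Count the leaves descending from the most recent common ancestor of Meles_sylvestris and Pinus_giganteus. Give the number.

21

The MRCA of Meles_sylvestris and Pinus_giganteus is the root, so the clade is the entire tree.
That clade contains 21 terminal taxa: Aedes_giganteus, Avena_palustris, Betula_gracilis, Candida_arenarius, Castanea_minor, Cavia_orientalis, Clostridium_brevicauda, Corvus_robustus, Cricetus_nanus, Lycaon_robustus, Macaca_viridis, Martes_fluviatilis, Meles_sylvestris, Melursus_vulgaris, Nomascus_robustus, Pinus_giganteus, Rana_maculatus, Saimiri_vulgaris, Salamandra_nanus, Tsuga_longipes, Zea_bicolor.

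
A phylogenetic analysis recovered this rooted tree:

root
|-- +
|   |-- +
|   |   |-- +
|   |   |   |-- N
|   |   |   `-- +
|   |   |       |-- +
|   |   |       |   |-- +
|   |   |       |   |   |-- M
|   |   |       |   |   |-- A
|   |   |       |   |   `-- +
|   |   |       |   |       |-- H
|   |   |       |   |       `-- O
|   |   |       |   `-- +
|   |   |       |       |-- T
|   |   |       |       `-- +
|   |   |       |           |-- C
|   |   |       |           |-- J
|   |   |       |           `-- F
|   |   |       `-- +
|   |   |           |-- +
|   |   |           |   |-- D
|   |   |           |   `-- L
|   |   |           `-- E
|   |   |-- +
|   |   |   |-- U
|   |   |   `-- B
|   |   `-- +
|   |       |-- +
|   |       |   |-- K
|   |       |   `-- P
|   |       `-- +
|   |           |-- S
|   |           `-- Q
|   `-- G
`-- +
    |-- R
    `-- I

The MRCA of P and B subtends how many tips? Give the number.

18

The MRCA of P and B is the node subtending ((N,(((M,A,(H,O)),(T,(C,J,F))),((D,L),E))),(U,B),((K,P),(S,Q))).
That clade contains 18 terminal taxa: A, B, C, D, E, F, H, J, K, L, M, N, O, P, Q, S, T, U.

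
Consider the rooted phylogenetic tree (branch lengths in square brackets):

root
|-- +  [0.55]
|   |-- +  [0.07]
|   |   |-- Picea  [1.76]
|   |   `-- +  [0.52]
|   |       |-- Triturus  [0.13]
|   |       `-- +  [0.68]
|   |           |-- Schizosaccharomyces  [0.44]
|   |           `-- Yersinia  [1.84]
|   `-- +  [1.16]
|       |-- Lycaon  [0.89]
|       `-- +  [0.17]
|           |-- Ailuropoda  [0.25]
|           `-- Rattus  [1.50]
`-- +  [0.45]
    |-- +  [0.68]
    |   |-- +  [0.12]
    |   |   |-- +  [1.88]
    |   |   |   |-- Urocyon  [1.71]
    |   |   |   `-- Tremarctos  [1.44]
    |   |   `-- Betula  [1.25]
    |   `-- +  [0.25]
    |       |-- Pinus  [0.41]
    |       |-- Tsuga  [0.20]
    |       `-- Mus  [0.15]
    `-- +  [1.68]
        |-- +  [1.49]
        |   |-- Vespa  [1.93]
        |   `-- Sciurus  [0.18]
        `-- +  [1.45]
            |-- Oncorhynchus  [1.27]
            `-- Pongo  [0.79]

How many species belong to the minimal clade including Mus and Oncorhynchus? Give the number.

The MRCA of Mus and Oncorhynchus is the node subtending ((((Urocyon,Tremarctos),Betula),(Pinus,Tsuga,Mus)),((Vespa,Sciurus),(Oncorhynchus,Pongo))).
That clade contains 10 terminal taxa: Betula, Mus, Oncorhynchus, Pinus, Pongo, Sciurus, Tremarctos, Tsuga, Urocyon, Vespa.

10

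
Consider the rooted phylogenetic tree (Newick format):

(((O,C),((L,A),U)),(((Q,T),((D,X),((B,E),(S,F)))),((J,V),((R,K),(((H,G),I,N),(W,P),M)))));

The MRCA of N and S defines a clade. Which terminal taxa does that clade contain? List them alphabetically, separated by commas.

B, D, E, F, G, H, I, J, K, M, N, P, Q, R, S, T, V, W, X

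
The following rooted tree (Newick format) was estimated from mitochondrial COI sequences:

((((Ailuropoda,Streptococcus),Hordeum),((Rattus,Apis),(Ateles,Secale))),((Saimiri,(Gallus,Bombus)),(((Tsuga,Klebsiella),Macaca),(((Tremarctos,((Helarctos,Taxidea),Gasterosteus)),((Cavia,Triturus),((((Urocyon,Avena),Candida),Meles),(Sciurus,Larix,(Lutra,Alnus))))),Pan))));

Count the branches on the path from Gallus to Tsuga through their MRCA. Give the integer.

7

The MRCA of Gallus and Tsuga is the node subtending ((Saimiri,(Gallus,Bombus)),(((Tsuga,Klebsiella),Macaca),(((Tremarctos,((Helarctos,Taxidea),Gasterosteus)),((Cavia,Triturus),((((Urocyon,Avena),Candida),Meles),(Sciurus,Larix,(Lutra,Alnus))))),Pan))).
From Gallus up to that node: 3 branches. From Tsuga up to the same node: 4 branches. Total: 3 + 4 = 7.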